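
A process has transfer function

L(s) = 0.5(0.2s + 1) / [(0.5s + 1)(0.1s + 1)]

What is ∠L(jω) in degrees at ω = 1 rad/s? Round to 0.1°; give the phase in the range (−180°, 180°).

At ω = 1 rad/s:
zero (1 + j1·0.2) = 1 + j0.2 → |·| ≈ 1.0198, ∠ ≈ 11.31°
pole (1 + j1·0.5) = 1 + j0.5 → |·| ≈ 1.118, ∠ ≈ 26.57°
pole (1 + j1·0.1) = 1 + j0.1 → |·| ≈ 1.005, ∠ ≈ 5.71°
∠L = (11.31°) − (26.57° + 5.71°) = -20.97°

-21.0°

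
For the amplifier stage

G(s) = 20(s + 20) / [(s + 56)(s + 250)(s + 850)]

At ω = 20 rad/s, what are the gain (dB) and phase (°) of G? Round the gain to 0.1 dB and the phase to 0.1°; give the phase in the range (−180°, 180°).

-87.0 dB, 19.4°

At s = jω = j20:
zero (s+20): 20 + j20 → |·| = √(20²+20²) = √800 ≈ 28.284, ∠ = arctan(20/20) ≈ 45.00°
pole (s+56): 56 + j20 → |·| = √(56²+20²) = √3536 ≈ 59.464, ∠ = arctan(20/56) ≈ 19.65°
pole (s+250): 250 + j20 → |·| = √(250²+20²) = √62900 ≈ 250.8, ∠ = arctan(20/250) ≈ 4.57°
pole (s+850): 850 + j20 → |·| = √(850²+20²) = √722900 ≈ 850.24, ∠ = arctan(20/850) ≈ 1.35°
|G| = 20 · 28.284 / 1.268e+07 ≈ 4.4612e-05
Gain = 20 log₁₀(4.4612e-05) ≈ -87.01 dB
∠G = 45.00° − 25.57° = 19.43°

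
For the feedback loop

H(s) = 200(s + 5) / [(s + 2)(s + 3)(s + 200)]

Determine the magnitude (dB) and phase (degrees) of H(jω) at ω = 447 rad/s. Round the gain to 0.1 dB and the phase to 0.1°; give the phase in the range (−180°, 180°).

At s = jω = j447:
zero (s+5): 5 + j447 → |·| = √(5²+447²) = √199834 ≈ 447.03, ∠ = arctan(447/5) ≈ 89.36°
pole (s+2): 2 + j447 → |·| = √(2²+447²) = √199813 ≈ 447, ∠ = arctan(447/2) ≈ 89.74°
pole (s+3): 3 + j447 → |·| = √(3²+447²) = √199818 ≈ 447.01, ∠ = arctan(447/3) ≈ 89.62°
pole (s+200): 200 + j447 → |·| = √(200²+447²) = √239809 ≈ 489.7, ∠ = arctan(447/200) ≈ 65.89°
|H| = 200 · 447.03 / 9.7849e+07 ≈ 0.00091371
Gain = 20 log₁₀(0.00091371) ≈ -60.78 dB
∠H = 89.36° − 245.25° = -155.89°

-60.8 dB, -155.9°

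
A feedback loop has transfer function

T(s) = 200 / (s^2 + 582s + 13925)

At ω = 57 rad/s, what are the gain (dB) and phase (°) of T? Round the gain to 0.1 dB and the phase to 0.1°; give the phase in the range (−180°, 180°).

-44.8 dB, -72.2°

Substitute s = j57:
Numerator: 200 = 200 + j0
Denominator: (j57)^2 + 582(j57) + 13925 = 10676 + j33174
|N| = √(200² + 0²) ≈ 200, ∠N ≈ 0.00°
|D| = √(10676² + 33174²) ≈ 34850, ∠D ≈ 72.16°
|T| = 200 / 34850 ≈ 0.0057389
Gain = 20 log₁₀(0.0057389) ≈ -44.82 dB
∠T = 0.00° − 72.16° = -72.16°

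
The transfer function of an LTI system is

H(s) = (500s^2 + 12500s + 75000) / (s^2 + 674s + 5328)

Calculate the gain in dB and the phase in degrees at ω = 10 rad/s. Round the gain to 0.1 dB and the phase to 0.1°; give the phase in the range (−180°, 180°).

Substitute s = j10:
Numerator: 500(j10)^2 + 12500(j10) + 75000 = 25000 + j125000
Denominator: (j10)^2 + 674(j10) + 5328 = 5228 + j6740
|N| = √(25000² + 125000²) ≈ 1.2748e+05, ∠N ≈ 78.69°
|D| = √(5228² + 6740²) ≈ 8529.9, ∠D ≈ 52.20°
|H| = 1.2748e+05 / 8529.9 ≈ 14.945
Gain = 20 log₁₀(14.945) ≈ 23.49 dB
∠H = 78.69° − 52.20° = 26.49°

23.5 dB, 26.5°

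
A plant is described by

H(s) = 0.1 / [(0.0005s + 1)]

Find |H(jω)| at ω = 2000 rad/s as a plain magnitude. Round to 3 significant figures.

0.0707

At ω = 2000 rad/s:
pole (1 + j2000·0.0005) = 1 + j1 → |·| ≈ 1.4142, ∠ ≈ 45.00°
|H| = 0.1 · 1 / (1.4142) ≈ 0.070711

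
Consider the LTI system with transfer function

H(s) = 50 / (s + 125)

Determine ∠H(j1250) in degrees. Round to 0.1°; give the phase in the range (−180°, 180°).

-84.3°

At s = jω = j1250:
pole (s+125): 125 + j1250 → |·| = √(125²+1250²) = √1578125 ≈ 1256.2, ∠ = arctan(1250/125) ≈ 84.29°
∠H = 0.00° − 84.29° = -84.29°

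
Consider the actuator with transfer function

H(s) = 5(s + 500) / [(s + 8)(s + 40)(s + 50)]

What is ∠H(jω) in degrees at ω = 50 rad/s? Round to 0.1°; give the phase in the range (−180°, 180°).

-171.5°

At s = jω = j50:
zero (s+500): 500 + j50 → |·| = √(500²+50²) = √252500 ≈ 502.49, ∠ = arctan(50/500) ≈ 5.71°
pole (s+8): 8 + j50 → |·| = √(8²+50²) = √2564 ≈ 50.636, ∠ = arctan(50/8) ≈ 80.91°
pole (s+40): 40 + j50 → |·| = √(40²+50²) = √4100 ≈ 64.031, ∠ = arctan(50/40) ≈ 51.34°
pole (s+50): 50 + j50 → |·| = √(50²+50²) = √5000 ≈ 70.711, ∠ = arctan(50/50) ≈ 45.00°
∠H = 5.71° − 177.25° = -171.54°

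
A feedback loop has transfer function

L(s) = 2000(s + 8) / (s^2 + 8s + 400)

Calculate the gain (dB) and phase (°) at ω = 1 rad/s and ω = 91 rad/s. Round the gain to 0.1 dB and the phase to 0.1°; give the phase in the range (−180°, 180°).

ω = 1: 32.1 dB, 6.0°; ω = 91: 27.3 dB, -89.7°

At s = jω = j1:
zero (s+8): 8 + j1 → |·| = √(8²+1²) = √65 ≈ 8.0623, ∠ = arctan(1/8) ≈ 7.13°
quadratic: (j1)² + 8·j1 + 400 = 399 + j8 → |·| ≈ 399.08, ∠ ≈ 1.15°
|L| = 2000 · 8.0623 / 399.08 ≈ 40.404
Gain = 20 log₁₀(40.404) ≈ 32.13 dB
∠L = 7.13° − 1.15° = 5.98°

At s = jω = j91:
zero (s+8): 8 + j91 → |·| = √(8²+91²) = √8345 ≈ 91.351, ∠ = arctan(91/8) ≈ 84.98°
quadratic: (j91)² + 8·j91 + 400 = -7881 + j728 → |·| ≈ 7914.6, ∠ ≈ 174.72°
|L| = 2000 · 91.351 / 7914.6 ≈ 23.084
Gain = 20 log₁₀(23.084) ≈ 27.27 dB
∠L = 84.98° − 174.72° = -89.74°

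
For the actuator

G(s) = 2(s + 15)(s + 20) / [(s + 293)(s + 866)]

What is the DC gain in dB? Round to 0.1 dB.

-52.5 dB

G(0) = 2·15·20 / (293·866) ≈ 0.0023646
20 log₁₀(0.0023646) ≈ -52.52 dB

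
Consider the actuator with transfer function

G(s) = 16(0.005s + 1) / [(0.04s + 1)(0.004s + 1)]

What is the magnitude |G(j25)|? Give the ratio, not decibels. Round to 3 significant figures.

11.3

At ω = 25 rad/s:
zero (1 + j25·0.005) = 1 + j0.125 → |·| ≈ 1.0078, ∠ ≈ 7.13°
pole (1 + j25·0.04) = 1 + j1 → |·| ≈ 1.4142, ∠ ≈ 45.00°
pole (1 + j25·0.004) = 1 + j0.1 → |·| ≈ 1.005, ∠ ≈ 5.71°
|G| = 16 · 1.0078 / (1.4142 · 1.005) ≈ 11.345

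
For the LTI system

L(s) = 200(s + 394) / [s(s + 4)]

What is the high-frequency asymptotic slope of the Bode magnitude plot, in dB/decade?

Each pole contributes −20 dB/decade at high frequency; each zero contributes +20 dB/decade.
Net: 1 zero(s) − 2 pole(s) → -20 dB/decade.

-20 dB/decade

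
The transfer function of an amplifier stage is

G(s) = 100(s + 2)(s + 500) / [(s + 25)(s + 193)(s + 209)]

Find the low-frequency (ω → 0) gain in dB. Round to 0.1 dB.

-20.1 dB

G(0) = 100·2·500 / (25·193·209) ≈ 0.099165
20 log₁₀(0.099165) ≈ -20.07 dB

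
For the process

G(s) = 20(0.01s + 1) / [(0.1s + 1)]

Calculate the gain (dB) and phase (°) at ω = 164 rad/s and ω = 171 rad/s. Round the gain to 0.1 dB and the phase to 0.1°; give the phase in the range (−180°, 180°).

ω = 164: 7.4 dB, -27.9°; ω = 171: 7.3 dB, -27.0°

At ω = 164 rad/s:
zero (1 + j164·0.01) = 1 + j1.64 → |·| ≈ 1.9208, ∠ ≈ 58.63°
pole (1 + j164·0.1) = 1 + j16.4 → |·| ≈ 16.43, ∠ ≈ 86.51°
|G| = 20 · 1.9208 / (16.43) ≈ 2.3382
Gain = 20 log₁₀(2.3382) ≈ 7.38 dB
∠G = (58.63°) − (86.51°) = -27.88°

At ω = 171 rad/s:
zero (1 + j171·0.01) = 1 + j1.71 → |·| ≈ 1.9809, ∠ ≈ 59.68°
pole (1 + j171·0.1) = 1 + j17.1 → |·| ≈ 17.129, ∠ ≈ 86.65°
|G| = 20 · 1.9809 / (17.129) ≈ 2.3129
Gain = 20 log₁₀(2.3129) ≈ 7.28 dB
∠G = (59.68°) − (86.65°) = -26.97°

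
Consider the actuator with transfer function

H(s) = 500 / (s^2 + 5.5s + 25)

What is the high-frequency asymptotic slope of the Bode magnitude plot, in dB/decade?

Each pole contributes −20 dB/decade at high frequency; each zero contributes +20 dB/decade.
Net: 0 zero(s) − 2 pole(s) → -40 dB/decade.

-40 dB/decade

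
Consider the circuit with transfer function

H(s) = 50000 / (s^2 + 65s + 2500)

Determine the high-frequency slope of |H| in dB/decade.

-40 dB/decade

Each pole contributes −20 dB/decade at high frequency; each zero contributes +20 dB/decade.
Net: 0 zero(s) − 2 pole(s) → -40 dB/decade.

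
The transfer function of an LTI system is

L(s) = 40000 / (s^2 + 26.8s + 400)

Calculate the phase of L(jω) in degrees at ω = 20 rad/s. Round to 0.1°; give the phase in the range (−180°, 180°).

At s = jω = j20:
quadratic: (j20)² + 26.8·j20 + 400 = 0 + j536 → |·| ≈ 536, ∠ ≈ 90.00°
∠L = 0.00° − 90.00° = -90.00°

-90.0°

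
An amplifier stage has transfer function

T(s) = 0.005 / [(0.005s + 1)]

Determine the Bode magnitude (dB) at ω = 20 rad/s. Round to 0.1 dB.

-46.1 dB

At ω = 20 rad/s:
pole (1 + j20·0.005) = 1 + j0.1 → |·| ≈ 1.005, ∠ ≈ 5.71°
|T| = 0.005 · 1 / (1.005) ≈ 0.0049751
Gain = 20 log₁₀(0.0049751) ≈ -46.06 dB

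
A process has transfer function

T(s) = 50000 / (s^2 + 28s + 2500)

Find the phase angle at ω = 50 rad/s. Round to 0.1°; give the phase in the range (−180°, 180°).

-90.0°

At s = jω = j50:
quadratic: (j50)² + 28·j50 + 2500 = 0 + j1400 → |·| ≈ 1400, ∠ ≈ 90.00°
∠T = 0.00° − 90.00° = -90.00°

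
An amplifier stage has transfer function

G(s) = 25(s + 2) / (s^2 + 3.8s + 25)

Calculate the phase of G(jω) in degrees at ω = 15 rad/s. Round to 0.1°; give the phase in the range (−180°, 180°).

At s = jω = j15:
zero (s+2): 2 + j15 → |·| = √(2²+15²) = √229 ≈ 15.133, ∠ = arctan(15/2) ≈ 82.41°
quadratic: (j15)² + 3.8·j15 + 25 = -200 + j57 → |·| ≈ 207.96, ∠ ≈ 164.09°
∠G = 82.41° − 164.09° = -81.68°

-81.7°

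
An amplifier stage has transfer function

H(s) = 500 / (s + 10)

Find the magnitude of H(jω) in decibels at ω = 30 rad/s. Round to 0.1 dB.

24.0 dB

At s = jω = j30:
pole (s+10): 10 + j30 → |·| = √(10²+30²) = √1000 ≈ 31.623, ∠ = arctan(30/10) ≈ 71.57°
|H| = 500 / 31.623 ≈ 15.811
Gain = 20 log₁₀(15.811) ≈ 23.98 dB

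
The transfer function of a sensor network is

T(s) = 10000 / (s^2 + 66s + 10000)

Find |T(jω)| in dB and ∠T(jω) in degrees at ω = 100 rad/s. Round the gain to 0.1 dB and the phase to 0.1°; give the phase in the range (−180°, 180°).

3.6 dB, -90.0°

At s = jω = j100:
quadratic: (j100)² + 66·j100 + 10000 = 0 + j6600 → |·| ≈ 6600, ∠ ≈ 90.00°
|T| = 10000 / 6600 ≈ 1.5152
Gain = 20 log₁₀(1.5152) ≈ 3.61 dB
∠T = 0.00° − 90.00° = -90.00°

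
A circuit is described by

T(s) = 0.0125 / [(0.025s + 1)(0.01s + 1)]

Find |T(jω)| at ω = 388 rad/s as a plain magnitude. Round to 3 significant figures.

0.000320

At ω = 388 rad/s:
pole (1 + j388·0.025) = 1 + j9.7 → |·| ≈ 9.7514, ∠ ≈ 84.11°
pole (1 + j388·0.01) = 1 + j3.88 → |·| ≈ 4.0068, ∠ ≈ 75.55°
|T| = 0.0125 · 1 / (9.7514 · 4.0068) ≈ 0.00031992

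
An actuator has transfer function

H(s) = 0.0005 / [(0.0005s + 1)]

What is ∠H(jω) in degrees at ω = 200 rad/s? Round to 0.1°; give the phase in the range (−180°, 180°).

At ω = 200 rad/s:
pole (1 + j200·0.0005) = 1 + j0.1 → |·| ≈ 1.005, ∠ ≈ 5.71°
∠H = (0°) − (5.71°) = -5.71°

-5.7°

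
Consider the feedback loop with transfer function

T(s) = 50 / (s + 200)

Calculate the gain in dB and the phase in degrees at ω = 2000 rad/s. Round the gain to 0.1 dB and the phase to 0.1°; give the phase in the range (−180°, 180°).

Substitute s = j2000:
Numerator: 50 = 50 + j0
Denominator: (j2000) + 200 = 200 + j2000
|N| = √(50² + 0²) ≈ 50, ∠N ≈ 0.00°
|D| = √(200² + 2000²) ≈ 2010, ∠D ≈ 84.29°
|T| = 50 / 2010 ≈ 0.024876
Gain = 20 log₁₀(0.024876) ≈ -32.08 dB
∠T = 0.00° − 84.29° = -84.29°

-32.1 dB, -84.3°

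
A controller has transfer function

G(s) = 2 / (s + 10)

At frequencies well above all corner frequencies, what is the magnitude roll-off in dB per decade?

Each pole contributes −20 dB/decade at high frequency; each zero contributes +20 dB/decade.
Net: 0 zero(s) − 1 pole(s) → -20 dB/decade.

-20 dB/decade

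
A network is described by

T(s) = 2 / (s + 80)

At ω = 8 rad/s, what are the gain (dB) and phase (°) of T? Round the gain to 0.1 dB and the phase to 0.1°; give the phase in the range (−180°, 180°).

At s = jω = j8:
pole (s+80): 80 + j8 → |·| = √(80²+8²) = √6464 ≈ 80.399, ∠ = arctan(8/80) ≈ 5.71°
|T| = 2 / 80.399 ≈ 0.024876
Gain = 20 log₁₀(0.024876) ≈ -32.08 dB
∠T = 0.00° − 5.71° = -5.71°

-32.1 dB, -5.7°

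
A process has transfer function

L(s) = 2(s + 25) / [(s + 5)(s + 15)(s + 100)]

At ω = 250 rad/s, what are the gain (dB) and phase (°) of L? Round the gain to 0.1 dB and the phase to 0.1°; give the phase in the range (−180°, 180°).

At s = jω = j250:
zero (s+25): 25 + j250 → |·| = √(25²+250²) = √63125 ≈ 251.25, ∠ = arctan(250/25) ≈ 84.29°
pole (s+5): 5 + j250 → |·| = √(5²+250²) = √62525 ≈ 250.05, ∠ = arctan(250/5) ≈ 88.85°
pole (s+15): 15 + j250 → |·| = √(15²+250²) = √62725 ≈ 250.45, ∠ = arctan(250/15) ≈ 86.57°
pole (s+100): 100 + j250 → |·| = √(100²+250²) = √72500 ≈ 269.26, ∠ = arctan(250/100) ≈ 68.20°
|L| = 2 · 251.25 / 1.6862e+07 ≈ 2.9801e-05
Gain = 20 log₁₀(2.9801e-05) ≈ -90.52 dB
∠L = 84.29° − 243.62° = -159.33°

-90.5 dB, -159.3°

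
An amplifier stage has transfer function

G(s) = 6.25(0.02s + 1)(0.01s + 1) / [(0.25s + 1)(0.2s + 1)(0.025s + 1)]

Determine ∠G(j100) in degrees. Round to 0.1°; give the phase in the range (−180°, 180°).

At ω = 100 rad/s:
zero (1 + j100·0.02) = 1 + j2 → |·| ≈ 2.2361, ∠ ≈ 63.43°
zero (1 + j100·0.01) = 1 + j1 → |·| ≈ 1.4142, ∠ ≈ 45.00°
pole (1 + j100·0.25) = 1 + j25 → |·| ≈ 25.02, ∠ ≈ 87.71°
pole (1 + j100·0.2) = 1 + j20 → |·| ≈ 20.025, ∠ ≈ 87.14°
pole (1 + j100·0.025) = 1 + j2.5 → |·| ≈ 2.6926, ∠ ≈ 68.20°
∠G = (63.43° + 45.00°) − (87.71° + 87.14° + 68.20°) = -134.62°

-134.6°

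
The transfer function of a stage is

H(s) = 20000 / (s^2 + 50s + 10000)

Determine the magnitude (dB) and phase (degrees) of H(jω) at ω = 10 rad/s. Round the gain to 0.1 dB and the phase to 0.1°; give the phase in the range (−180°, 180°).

6.1 dB, -2.9°

At s = jω = j10:
quadratic: (j10)² + 50·j10 + 10000 = 9900 + j500 → |·| ≈ 9912.6, ∠ ≈ 2.89°
|H| = 20000 / 9912.6 ≈ 2.0176
Gain = 20 log₁₀(2.0176) ≈ 6.10 dB
∠H = 0.00° − 2.89° = -2.89°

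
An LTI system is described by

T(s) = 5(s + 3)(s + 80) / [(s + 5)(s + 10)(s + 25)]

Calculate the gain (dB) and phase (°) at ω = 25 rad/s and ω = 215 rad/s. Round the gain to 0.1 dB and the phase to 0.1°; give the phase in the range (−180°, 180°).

ω = 25: -7.2 dB, -91.4°; ω = 215: -32.2 dB, -100.6°

At s = jω = j25:
zero (s+3): 3 + j25 → |·| = √(3²+25²) = √634 ≈ 25.179, ∠ = arctan(25/3) ≈ 83.16°
zero (s+80): 80 + j25 → |·| = √(80²+25²) = √7025 ≈ 83.815, ∠ = arctan(25/80) ≈ 17.35°
pole (s+5): 5 + j25 → |·| = √(5²+25²) = √650 ≈ 25.495, ∠ = arctan(25/5) ≈ 78.69°
pole (s+10): 10 + j25 → |·| = √(10²+25²) = √725 ≈ 26.926, ∠ = arctan(25/10) ≈ 68.20°
pole (s+25): 25 + j25 → |·| = √(25²+25²) = √1250 ≈ 35.355, ∠ = arctan(25/25) ≈ 45.00°
|T| = 5 · 2110.4 / 24270 ≈ 0.43478
Gain = 20 log₁₀(0.43478) ≈ -7.23 dB
∠T = 100.51° − 191.89° = -91.38°

At s = jω = j215:
zero (s+3): 3 + j215 → |·| = √(3²+215²) = √46234 ≈ 215.02, ∠ = arctan(215/3) ≈ 89.20°
zero (s+80): 80 + j215 → |·| = √(80²+215²) = √52625 ≈ 229.4, ∠ = arctan(215/80) ≈ 69.59°
pole (s+5): 5 + j215 → |·| = √(5²+215²) = √46250 ≈ 215.06, ∠ = arctan(215/5) ≈ 88.67°
pole (s+10): 10 + j215 → |·| = √(10²+215²) = √46325 ≈ 215.23, ∠ = arctan(215/10) ≈ 87.34°
pole (s+25): 25 + j215 → |·| = √(25²+215²) = √46850 ≈ 216.45, ∠ = arctan(215/25) ≈ 83.37°
|T| = 5 · 49326 / 1.0019e+07 ≈ 0.024616
Gain = 20 log₁₀(0.024616) ≈ -32.18 dB
∠T = 158.79° − 259.38° = -100.59°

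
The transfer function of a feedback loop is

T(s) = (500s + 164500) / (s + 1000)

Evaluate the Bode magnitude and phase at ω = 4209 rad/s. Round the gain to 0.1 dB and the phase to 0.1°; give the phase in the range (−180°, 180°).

53.8 dB, 8.9°

Substitute s = j4209:
Numerator: 500(j4209) + 164500 = 164500 + j2104500
Denominator: (j4209) + 1000 = 1000 + j4209
|N| = √(164500² + 2104500²) ≈ 2.1109e+06, ∠N ≈ 85.53°
|D| = √(1000² + 4209²) ≈ 4326.2, ∠D ≈ 76.64°
|T| = 2.1109e+06 / 4326.2 ≈ 487.93
Gain = 20 log₁₀(487.93) ≈ 53.77 dB
∠T = 85.53° − 76.64° = 8.89°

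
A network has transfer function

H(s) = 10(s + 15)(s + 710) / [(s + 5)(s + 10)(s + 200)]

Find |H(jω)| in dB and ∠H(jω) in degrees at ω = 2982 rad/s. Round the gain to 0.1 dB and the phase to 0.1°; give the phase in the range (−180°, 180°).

-49.3 dB, -99.6°

At s = jω = j2982:
zero (s+15): 15 + j2982 → |·| = √(15²+2982²) = √8892549 ≈ 2982, ∠ = arctan(2982/15) ≈ 89.71°
zero (s+710): 710 + j2982 → |·| = √(710²+2982²) = √9396424 ≈ 3065.4, ∠ = arctan(2982/710) ≈ 76.61°
pole (s+5): 5 + j2982 → |·| = √(5²+2982²) = √8892349 ≈ 2982, ∠ = arctan(2982/5) ≈ 89.90°
pole (s+10): 10 + j2982 → |·| = √(10²+2982²) = √8892424 ≈ 2982, ∠ = arctan(2982/10) ≈ 89.81°
pole (s+200): 200 + j2982 → |·| = √(200²+2982²) = √8932324 ≈ 2988.7, ∠ = arctan(2982/200) ≈ 86.16°
|H| = 10 · 9.141e+06 / 2.6576e+10 ≈ 0.0034396
Gain = 20 log₁₀(0.0034396) ≈ -49.27 dB
∠H = 166.32° − 265.87° = -99.55°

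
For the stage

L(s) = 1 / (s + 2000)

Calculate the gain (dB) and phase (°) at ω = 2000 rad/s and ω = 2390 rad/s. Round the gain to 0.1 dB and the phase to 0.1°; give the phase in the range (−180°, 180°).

Substitute s = j2000:
Numerator: 1 = 1 + j0
Denominator: (j2000) + 2000 = 2000 + j2000
|N| = √(1² + 0²) ≈ 1, ∠N ≈ 0.00°
|D| = √(2000² + 2000²) ≈ 2828.4, ∠D ≈ 45.00°
|L| = 1 / 2828.4 ≈ 0.00035356
Gain = 20 log₁₀(0.00035356) ≈ -69.03 dB
∠L = 0.00° − 45.00° = -45.00°

Substitute s = j2390:
Numerator: 1 = 1 + j0
Denominator: (j2390) + 2000 = 2000 + j2390
|N| = √(1² + 0²) ≈ 1, ∠N ≈ 0.00°
|D| = √(2000² + 2390²) ≈ 3116.4, ∠D ≈ 50.08°
|L| = 1 / 3116.4 ≈ 0.00032088
Gain = 20 log₁₀(0.00032088) ≈ -69.87 dB
∠L = 0.00° − 50.08° = -50.08°

ω = 2000: -69.0 dB, -45.0°; ω = 2390: -69.9 dB, -50.1°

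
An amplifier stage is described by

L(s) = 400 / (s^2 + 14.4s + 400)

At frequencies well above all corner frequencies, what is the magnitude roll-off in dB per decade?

Each pole contributes −20 dB/decade at high frequency; each zero contributes +20 dB/decade.
Net: 0 zero(s) − 2 pole(s) → -40 dB/decade.

-40 dB/decade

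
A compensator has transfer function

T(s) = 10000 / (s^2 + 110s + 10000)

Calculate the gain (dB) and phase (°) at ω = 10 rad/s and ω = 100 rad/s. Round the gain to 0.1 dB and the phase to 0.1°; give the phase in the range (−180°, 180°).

ω = 10: 0.0 dB, -6.3°; ω = 100: -0.8 dB, -90.0°

At s = jω = j10:
quadratic: (j10)² + 110·j10 + 10000 = 9900 + j1100 → |·| ≈ 9960.9, ∠ ≈ 6.34°
|T| = 10000 / 9960.9 ≈ 1.0039
Gain = 20 log₁₀(1.0039) ≈ 0.03 dB
∠T = 0.00° − 6.34° = -6.34°

At s = jω = j100:
quadratic: (j100)² + 110·j100 + 10000 = 0 + j11000 → |·| ≈ 11000, ∠ ≈ 90.00°
|T| = 10000 / 11000 ≈ 0.90909
Gain = 20 log₁₀(0.90909) ≈ -0.83 dB
∠T = 0.00° − 90.00° = -90.00°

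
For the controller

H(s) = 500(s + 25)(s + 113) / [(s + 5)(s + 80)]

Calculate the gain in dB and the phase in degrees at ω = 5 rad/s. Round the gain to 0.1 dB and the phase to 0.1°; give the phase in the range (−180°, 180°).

68.1 dB, -34.7°

At s = jω = j5:
zero (s+25): 25 + j5 → |·| = √(25²+5²) = √650 ≈ 25.495, ∠ = arctan(5/25) ≈ 11.31°
zero (s+113): 113 + j5 → |·| = √(113²+5²) = √12794 ≈ 113.11, ∠ = arctan(5/113) ≈ 2.53°
pole (s+5): 5 + j5 → |·| = √(5²+5²) = √50 ≈ 7.0711, ∠ = arctan(5/5) ≈ 45.00°
pole (s+80): 80 + j5 → |·| = √(80²+5²) = √6425 ≈ 80.156, ∠ = arctan(5/80) ≈ 3.58°
|H| = 500 · 2883.7 / 566.79 ≈ 2543.9
Gain = 20 log₁₀(2543.9) ≈ 68.11 dB
∠H = 13.84° − 48.58° = -34.74°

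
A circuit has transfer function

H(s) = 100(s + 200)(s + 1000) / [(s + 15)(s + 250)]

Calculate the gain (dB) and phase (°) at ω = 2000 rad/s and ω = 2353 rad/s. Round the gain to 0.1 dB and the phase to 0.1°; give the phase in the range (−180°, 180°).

ω = 2000: 40.9 dB, -24.7°; ω = 2353: 40.7 dB, -21.5°

At s = jω = j2000:
zero (s+200): 200 + j2000 → |·| = √(200²+2000²) = √4040000 ≈ 2010, ∠ = arctan(2000/200) ≈ 84.29°
zero (s+1000): 1000 + j2000 → |·| = √(1000²+2000²) = √5000000 ≈ 2236.1, ∠ = arctan(2000/1000) ≈ 63.43°
pole (s+15): 15 + j2000 → |·| = √(15²+2000²) = √4000225 ≈ 2000.1, ∠ = arctan(2000/15) ≈ 89.57°
pole (s+250): 250 + j2000 → |·| = √(250²+2000²) = √4062500 ≈ 2015.6, ∠ = arctan(2000/250) ≈ 82.87°
|H| = 100 · 4.4946e+06 / 4.0314e+06 ≈ 111.49
Gain = 20 log₁₀(111.49) ≈ 40.94 dB
∠H = 147.72° − 172.44° = -24.72°

At s = jω = j2353:
zero (s+200): 200 + j2353 → |·| = √(200²+2353²) = √5576609 ≈ 2361.5, ∠ = arctan(2353/200) ≈ 85.14°
zero (s+1000): 1000 + j2353 → |·| = √(1000²+2353²) = √6536609 ≈ 2556.7, ∠ = arctan(2353/1000) ≈ 66.98°
pole (s+15): 15 + j2353 → |·| = √(15²+2353²) = √5536834 ≈ 2353, ∠ = arctan(2353/15) ≈ 89.63°
pole (s+250): 250 + j2353 → |·| = √(250²+2353²) = √5599109 ≈ 2366.2, ∠ = arctan(2353/250) ≈ 83.94°
|H| = 100 · 6.0376e+06 / 5.5677e+06 ≈ 108.44
Gain = 20 log₁₀(108.44) ≈ 40.70 dB
∠H = 152.12° − 173.57° = -21.45°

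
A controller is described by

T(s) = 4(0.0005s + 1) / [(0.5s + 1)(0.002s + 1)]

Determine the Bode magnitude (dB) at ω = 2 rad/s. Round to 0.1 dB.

9.0 dB

At ω = 2 rad/s:
zero (1 + j2·0.0005) = 1 + j0.001 → |·| ≈ 1, ∠ ≈ 0.06°
pole (1 + j2·0.5) = 1 + j1 → |·| ≈ 1.4142, ∠ ≈ 45.00°
pole (1 + j2·0.002) = 1 + j0.004 → |·| ≈ 1, ∠ ≈ 0.23°
|T| = 4 · 1 / (1.4142 · 1) ≈ 2.8285
Gain = 20 log₁₀(2.8285) ≈ 9.03 dB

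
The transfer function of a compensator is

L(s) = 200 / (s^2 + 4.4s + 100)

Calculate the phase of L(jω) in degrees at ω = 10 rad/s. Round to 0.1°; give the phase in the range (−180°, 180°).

-90.0°

At s = jω = j10:
quadratic: (j10)² + 4.4·j10 + 100 = 0 + j44 → |·| ≈ 44, ∠ ≈ 90.00°
∠L = 0.00° − 90.00° = -90.00°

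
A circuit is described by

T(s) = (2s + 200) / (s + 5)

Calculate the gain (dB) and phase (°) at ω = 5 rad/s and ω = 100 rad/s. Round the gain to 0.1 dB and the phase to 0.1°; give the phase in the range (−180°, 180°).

Substitute s = j5:
Numerator: 2(j5) + 200 = 200 + j10
Denominator: (j5) + 5 = 5 + j5
|N| = √(200² + 10²) ≈ 200.25, ∠N ≈ 2.86°
|D| = √(5² + 5²) ≈ 7.0711, ∠D ≈ 45.00°
|T| = 200.25 / 7.0711 ≈ 28.319
Gain = 20 log₁₀(28.319) ≈ 29.04 dB
∠T = 2.86° − 45.00° = -42.14°

Substitute s = j100:
Numerator: 2(j100) + 200 = 200 + j200
Denominator: (j100) + 5 = 5 + j100
|N| = √(200² + 200²) ≈ 282.84, ∠N ≈ 45.00°
|D| = √(5² + 100²) ≈ 100.12, ∠D ≈ 87.14°
|T| = 282.84 / 100.12 ≈ 2.825
Gain = 20 log₁₀(2.825) ≈ 9.02 dB
∠T = 45.00° − 87.14° = -42.14°

ω = 5: 29.0 dB, -42.1°; ω = 100: 9.0 dB, -42.1°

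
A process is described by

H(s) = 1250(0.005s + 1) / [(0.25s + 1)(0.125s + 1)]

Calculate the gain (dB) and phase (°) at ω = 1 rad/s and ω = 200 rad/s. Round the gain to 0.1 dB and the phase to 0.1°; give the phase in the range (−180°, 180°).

ω = 1: 61.6 dB, -20.9°; ω = 200: 3.0 dB, -131.6°

At ω = 1 rad/s:
zero (1 + j1·0.005) = 1 + j0.005 → |·| ≈ 1, ∠ ≈ 0.29°
pole (1 + j1·0.25) = 1 + j0.25 → |·| ≈ 1.0308, ∠ ≈ 14.04°
pole (1 + j1·0.125) = 1 + j0.125 → |·| ≈ 1.0078, ∠ ≈ 7.13°
|H| = 1250 · 1 / (1.0308 · 1.0078) ≈ 1203.3
Gain = 20 log₁₀(1203.3) ≈ 61.61 dB
∠H = (0.29°) − (14.04° + 7.13°) = -20.88°

At ω = 200 rad/s:
zero (1 + j200·0.005) = 1 + j1 → |·| ≈ 1.4142, ∠ ≈ 45.00°
pole (1 + j200·0.25) = 1 + j50 → |·| ≈ 50.01, ∠ ≈ 88.85°
pole (1 + j200·0.125) = 1 + j25 → |·| ≈ 25.02, ∠ ≈ 87.71°
|H| = 1250 · 1.4142 / (50.01 · 25.02) ≈ 1.4128
Gain = 20 log₁₀(1.4128) ≈ 3.00 dB
∠H = (45.00°) − (88.85° + 87.71°) = -131.56°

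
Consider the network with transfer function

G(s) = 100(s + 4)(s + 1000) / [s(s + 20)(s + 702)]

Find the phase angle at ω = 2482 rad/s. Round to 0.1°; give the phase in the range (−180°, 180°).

-95.8°

At s = jω = j2482:
zero (s+4): 4 + j2482 → |·| = √(4²+2482²) = √6160340 ≈ 2482, ∠ = arctan(2482/4) ≈ 89.91°
zero (s+1000): 1000 + j2482 → |·| = √(1000²+2482²) = √7160324 ≈ 2675.9, ∠ = arctan(2482/1000) ≈ 68.06°
pole (s+20): 20 + j2482 → |·| = √(20²+2482²) = √6160724 ≈ 2482.1, ∠ = arctan(2482/20) ≈ 89.54°
pole (s+702): 702 + j2482 → |·| = √(702²+2482²) = √6653128 ≈ 2579.4, ∠ = arctan(2482/702) ≈ 74.21°
pole at origin: |s| = 2482, ∠ = 90.00° (in denominator)
∠G = 157.97° − 253.75° = -95.78°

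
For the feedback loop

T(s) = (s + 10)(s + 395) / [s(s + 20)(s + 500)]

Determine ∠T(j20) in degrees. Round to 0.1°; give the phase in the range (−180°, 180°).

At s = jω = j20:
zero (s+10): 10 + j20 → |·| = √(10²+20²) = √500 ≈ 22.361, ∠ = arctan(20/10) ≈ 63.43°
zero (s+395): 395 + j20 → |·| = √(395²+20²) = √156425 ≈ 395.51, ∠ = arctan(20/395) ≈ 2.90°
pole (s+20): 20 + j20 → |·| = √(20²+20²) = √800 ≈ 28.284, ∠ = arctan(20/20) ≈ 45.00°
pole (s+500): 500 + j20 → |·| = √(500²+20²) = √250400 ≈ 500.4, ∠ = arctan(20/500) ≈ 2.29°
pole at origin: |s| = 20, ∠ = 90.00° (in denominator)
∠T = 66.33° − 137.29° = -70.96°

-71.0°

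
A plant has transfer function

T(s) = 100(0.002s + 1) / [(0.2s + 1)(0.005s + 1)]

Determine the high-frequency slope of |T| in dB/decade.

-20 dB/decade

Each pole contributes −20 dB/decade at high frequency; each zero contributes +20 dB/decade.
Net: 1 zero(s) − 2 pole(s) → -20 dB/decade.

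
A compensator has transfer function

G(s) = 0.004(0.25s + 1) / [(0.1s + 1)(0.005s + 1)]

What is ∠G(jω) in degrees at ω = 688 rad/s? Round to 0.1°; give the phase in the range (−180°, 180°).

At ω = 688 rad/s:
zero (1 + j688·0.25) = 1 + j172 → |·| ≈ 172, ∠ ≈ 89.67°
pole (1 + j688·0.1) = 1 + j68.8 → |·| ≈ 68.807, ∠ ≈ 89.17°
pole (1 + j688·0.005) = 1 + j3.44 → |·| ≈ 3.5824, ∠ ≈ 73.79°
∠G = (89.67°) − (89.17° + 73.79°) = -73.29°

-73.3°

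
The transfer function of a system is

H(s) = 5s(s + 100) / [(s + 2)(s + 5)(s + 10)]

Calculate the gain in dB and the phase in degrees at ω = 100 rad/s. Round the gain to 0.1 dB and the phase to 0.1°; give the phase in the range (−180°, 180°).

At s = jω = j100:
zero (s+100): 100 + j100 → |·| = √(100²+100²) = √20000 ≈ 141.42, ∠ = arctan(100/100) ≈ 45.00°
zero at origin: s = j100 → |·| = 100, ∠ = 90.00°
pole (s+2): 2 + j100 → |·| = √(2²+100²) = √10004 ≈ 100.02, ∠ = arctan(100/2) ≈ 88.85°
pole (s+5): 5 + j100 → |·| = √(5²+100²) = √10025 ≈ 100.12, ∠ = arctan(100/5) ≈ 87.14°
pole (s+10): 10 + j100 → |·| = √(10²+100²) = √10100 ≈ 100.5, ∠ = arctan(100/10) ≈ 84.29°
|H| = 5 · 14142 / 1.0064e+06 ≈ 0.07026
Gain = 20 log₁₀(0.07026) ≈ -23.07 dB
∠H = 135.00° − 260.28° = -125.28°

-23.1 dB, -125.3°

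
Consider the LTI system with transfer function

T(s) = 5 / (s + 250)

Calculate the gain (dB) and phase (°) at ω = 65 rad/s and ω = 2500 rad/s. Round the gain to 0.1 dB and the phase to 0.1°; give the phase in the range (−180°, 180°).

ω = 65: -34.3 dB, -14.6°; ω = 2500: -54.0 dB, -84.3°

Substitute s = j65:
Numerator: 5 = 5 + j0
Denominator: (j65) + 250 = 250 + j65
|N| = √(5² + 0²) ≈ 5, ∠N ≈ 0.00°
|D| = √(250² + 65²) ≈ 258.31, ∠D ≈ 14.57°
|T| = 5 / 258.31 ≈ 0.019357
Gain = 20 log₁₀(0.019357) ≈ -34.26 dB
∠T = 0.00° − 14.57° = -14.57°

Substitute s = j2500:
Numerator: 5 = 5 + j0
Denominator: (j2500) + 250 = 250 + j2500
|N| = √(5² + 0²) ≈ 5, ∠N ≈ 0.00°
|D| = √(250² + 2500²) ≈ 2512.5, ∠D ≈ 84.29°
|T| = 5 / 2512.5 ≈ 0.00199
Gain = 20 log₁₀(0.00199) ≈ -54.02 dB
∠T = 0.00° − 84.29° = -84.29°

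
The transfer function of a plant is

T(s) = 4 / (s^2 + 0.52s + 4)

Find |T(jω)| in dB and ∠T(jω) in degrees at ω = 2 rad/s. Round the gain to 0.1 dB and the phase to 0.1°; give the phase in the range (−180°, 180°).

At s = jω = j2:
quadratic: (j2)² + 0.52·j2 + 4 = 0 + j1.04 → |·| ≈ 1.04, ∠ ≈ 90.00°
|T| = 4 / 1.04 ≈ 3.8462
Gain = 20 log₁₀(3.8462) ≈ 11.70 dB
∠T = 0.00° − 90.00° = -90.00°

11.7 dB, -90.0°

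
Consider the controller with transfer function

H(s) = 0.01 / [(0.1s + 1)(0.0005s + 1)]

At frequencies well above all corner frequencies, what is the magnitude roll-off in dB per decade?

-40 dB/decade

Each pole contributes −20 dB/decade at high frequency; each zero contributes +20 dB/decade.
Net: 0 zero(s) − 2 pole(s) → -40 dB/decade.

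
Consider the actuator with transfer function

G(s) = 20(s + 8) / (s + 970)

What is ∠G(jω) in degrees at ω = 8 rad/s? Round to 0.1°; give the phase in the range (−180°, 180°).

44.5°

At s = jω = j8:
zero (s+8): 8 + j8 → |·| = √(8²+8²) = √128 ≈ 11.314, ∠ = arctan(8/8) ≈ 45.00°
pole (s+970): 970 + j8 → |·| = √(970²+8²) = √940964 ≈ 970.03, ∠ = arctan(8/970) ≈ 0.47°
∠G = 45.00° − 0.47° = 44.53°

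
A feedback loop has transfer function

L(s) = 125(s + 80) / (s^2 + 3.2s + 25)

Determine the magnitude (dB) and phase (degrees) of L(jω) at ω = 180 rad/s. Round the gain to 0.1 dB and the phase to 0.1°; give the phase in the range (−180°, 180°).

-2.4 dB, -112.9°

At s = jω = j180:
zero (s+80): 80 + j180 → |·| = √(80²+180²) = √38800 ≈ 196.98, ∠ = arctan(180/80) ≈ 66.04°
quadratic: (j180)² + 3.2·j180 + 25 = -32375 + j576 → |·| ≈ 32380, ∠ ≈ 178.98°
|L| = 125 · 196.98 / 32380 ≈ 0.76042
Gain = 20 log₁₀(0.76042) ≈ -2.38 dB
∠L = 66.04° − 178.98° = -112.94°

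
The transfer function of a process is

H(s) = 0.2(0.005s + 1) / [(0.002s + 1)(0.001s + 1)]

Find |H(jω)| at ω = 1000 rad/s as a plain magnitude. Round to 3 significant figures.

At ω = 1000 rad/s:
zero (1 + j1000·0.005) = 1 + j5 → |·| ≈ 5.099, ∠ ≈ 78.69°
pole (1 + j1000·0.002) = 1 + j2 → |·| ≈ 2.2361, ∠ ≈ 63.43°
pole (1 + j1000·0.001) = 1 + j1 → |·| ≈ 1.4142, ∠ ≈ 45.00°
|H| = 0.2 · 5.099 / (2.2361 · 1.4142) ≈ 0.32249

0.322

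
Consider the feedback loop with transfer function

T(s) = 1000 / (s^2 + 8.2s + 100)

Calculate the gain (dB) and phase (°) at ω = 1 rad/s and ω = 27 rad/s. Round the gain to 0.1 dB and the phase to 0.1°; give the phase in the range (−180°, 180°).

At s = jω = j1:
quadratic: (j1)² + 8.2·j1 + 100 = 99 + j8.2 → |·| ≈ 99.339, ∠ ≈ 4.73°
|T| = 1000 / 99.339 ≈ 10.067
Gain = 20 log₁₀(10.067) ≈ 20.06 dB
∠T = 0.00° − 4.73° = -4.73°

At s = jω = j27:
quadratic: (j27)² + 8.2·j27 + 100 = -629 + j221.4 → |·| ≈ 666.83, ∠ ≈ 160.61°
|T| = 1000 / 666.83 ≈ 1.4996
Gain = 20 log₁₀(1.4996) ≈ 3.52 dB
∠T = 0.00° − 160.61° = -160.61°

ω = 1: 20.1 dB, -4.7°; ω = 27: 3.5 dB, -160.6°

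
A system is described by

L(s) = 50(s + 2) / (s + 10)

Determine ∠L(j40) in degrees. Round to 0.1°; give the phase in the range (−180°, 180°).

At s = jω = j40:
zero (s+2): 2 + j40 → |·| = √(2²+40²) = √1604 ≈ 40.05, ∠ = arctan(40/2) ≈ 87.14°
pole (s+10): 10 + j40 → |·| = √(10²+40²) = √1700 ≈ 41.231, ∠ = arctan(40/10) ≈ 75.96°
∠L = 87.14° − 75.96° = 11.18°

11.2°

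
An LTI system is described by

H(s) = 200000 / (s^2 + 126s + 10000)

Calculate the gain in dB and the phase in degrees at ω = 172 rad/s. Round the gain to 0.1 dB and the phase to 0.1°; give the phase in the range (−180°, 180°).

At s = jω = j172:
quadratic: (j172)² + 126·j172 + 10000 = -19584 + j21672 → |·| ≈ 29210, ∠ ≈ 132.10°
|H| = 200000 / 29210 ≈ 6.847
Gain = 20 log₁₀(6.847) ≈ 16.71 dB
∠H = 0.00° − 132.10° = -132.10°

16.7 dB, -132.1°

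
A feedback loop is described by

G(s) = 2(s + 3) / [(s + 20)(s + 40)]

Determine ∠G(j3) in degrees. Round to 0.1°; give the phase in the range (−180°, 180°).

At s = jω = j3:
zero (s+3): 3 + j3 → |·| = √(3²+3²) = √18 ≈ 4.2426, ∠ = arctan(3/3) ≈ 45.00°
pole (s+20): 20 + j3 → |·| = √(20²+3²) = √409 ≈ 20.224, ∠ = arctan(3/20) ≈ 8.53°
pole (s+40): 40 + j3 → |·| = √(40²+3²) = √1609 ≈ 40.112, ∠ = arctan(3/40) ≈ 4.29°
∠G = 45.00° − 12.82° = 32.18°

32.2°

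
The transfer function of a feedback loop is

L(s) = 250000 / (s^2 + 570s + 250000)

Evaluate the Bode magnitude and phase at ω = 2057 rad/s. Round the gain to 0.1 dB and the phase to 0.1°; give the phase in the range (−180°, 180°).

At s = jω = j2057:
quadratic: (j2057)² + 570·j2057 + 250000 = -3981249 + j1172490 → |·| ≈ 4.1503e+06, ∠ ≈ 163.59°
|L| = 250000 / 4.1503e+06 ≈ 0.060237
Gain = 20 log₁₀(0.060237) ≈ -24.40 dB
∠L = 0.00° − 163.59° = -163.59°

-24.4 dB, -163.6°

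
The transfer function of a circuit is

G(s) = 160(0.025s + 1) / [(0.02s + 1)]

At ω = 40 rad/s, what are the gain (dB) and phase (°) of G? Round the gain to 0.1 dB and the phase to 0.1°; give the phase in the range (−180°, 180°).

44.9 dB, 6.3°

At ω = 40 rad/s:
zero (1 + j40·0.025) = 1 + j1 → |·| ≈ 1.4142, ∠ ≈ 45.00°
pole (1 + j40·0.02) = 1 + j0.8 → |·| ≈ 1.2806, ∠ ≈ 38.66°
|G| = 160 · 1.4142 / (1.2806) ≈ 176.69
Gain = 20 log₁₀(176.69) ≈ 44.94 dB
∠G = (45.00°) − (38.66°) = 6.34°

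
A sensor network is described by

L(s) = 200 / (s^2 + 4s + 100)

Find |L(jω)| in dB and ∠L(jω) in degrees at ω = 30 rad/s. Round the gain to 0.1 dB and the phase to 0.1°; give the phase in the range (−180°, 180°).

At s = jω = j30:
quadratic: (j30)² + 4·j30 + 100 = -800 + j120 → |·| ≈ 808.95, ∠ ≈ 171.47°
|L| = 200 / 808.95 ≈ 0.24723
Gain = 20 log₁₀(0.24723) ≈ -12.14 dB
∠L = 0.00° − 171.47° = -171.47°

-12.1 dB, -171.5°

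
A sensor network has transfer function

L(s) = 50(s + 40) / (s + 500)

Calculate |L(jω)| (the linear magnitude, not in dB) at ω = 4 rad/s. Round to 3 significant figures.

At s = jω = j4:
zero (s+40): 40 + j4 → |·| = √(40²+4²) = √1616 ≈ 40.2, ∠ = arctan(4/40) ≈ 5.71°
pole (s+500): 500 + j4 → |·| = √(500²+4²) = √250016 ≈ 500.02, ∠ = arctan(4/500) ≈ 0.46°
|L| = 50 · 40.2 / 500.02 ≈ 4.0198

4.02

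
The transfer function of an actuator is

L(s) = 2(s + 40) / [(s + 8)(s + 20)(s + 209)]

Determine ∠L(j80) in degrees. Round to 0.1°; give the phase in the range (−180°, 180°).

-117.8°

At s = jω = j80:
zero (s+40): 40 + j80 → |·| = √(40²+80²) = √8000 ≈ 89.443, ∠ = arctan(80/40) ≈ 63.43°
pole (s+8): 8 + j80 → |·| = √(8²+80²) = √6464 ≈ 80.399, ∠ = arctan(80/8) ≈ 84.29°
pole (s+20): 20 + j80 → |·| = √(20²+80²) = √6800 ≈ 82.462, ∠ = arctan(80/20) ≈ 75.96°
pole (s+209): 209 + j80 → |·| = √(209²+80²) = √50081 ≈ 223.79, ∠ = arctan(80/209) ≈ 20.95°
∠L = 63.43° − 181.20° = -117.77°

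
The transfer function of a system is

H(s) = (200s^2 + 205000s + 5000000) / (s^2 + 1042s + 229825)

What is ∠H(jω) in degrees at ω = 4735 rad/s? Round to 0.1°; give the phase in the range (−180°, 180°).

Substitute s = j4735:
Numerator: 200(j4735)^2 + 205000(j4735) + 5000000 = -4479045000 + j970675000
Denominator: (j4735)^2 + 1042(j4735) + 229825 = -22190400 + j4933870
|N| = √(4479045000² + 970675000²) ≈ 4.583e+09, ∠N ≈ 167.77°
|D| = √(22190400² + 4933870²) ≈ 2.2732e+07, ∠D ≈ 167.46°
∠H = 167.77° − 167.46° = 0.31°

0.3°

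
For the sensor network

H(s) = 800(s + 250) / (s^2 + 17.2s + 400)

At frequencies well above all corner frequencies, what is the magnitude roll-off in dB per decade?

-20 dB/decade

Each pole contributes −20 dB/decade at high frequency; each zero contributes +20 dB/decade.
Net: 1 zero(s) − 2 pole(s) → -20 dB/decade.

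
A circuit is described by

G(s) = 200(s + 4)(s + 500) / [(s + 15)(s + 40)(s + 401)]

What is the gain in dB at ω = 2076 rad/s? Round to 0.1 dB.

At s = jω = j2076:
zero (s+4): 4 + j2076 → |·| = √(4²+2076²) = √4309792 ≈ 2076, ∠ = arctan(2076/4) ≈ 89.89°
zero (s+500): 500 + j2076 → |·| = √(500²+2076²) = √4559776 ≈ 2135.4, ∠ = arctan(2076/500) ≈ 76.46°
pole (s+15): 15 + j2076 → |·| = √(15²+2076²) = √4310001 ≈ 2076.1, ∠ = arctan(2076/15) ≈ 89.59°
pole (s+40): 40 + j2076 → |·| = √(40²+2076²) = √4311376 ≈ 2076.4, ∠ = arctan(2076/40) ≈ 88.90°
pole (s+401): 401 + j2076 → |·| = √(401²+2076²) = √4470577 ≈ 2114.4, ∠ = arctan(2076/401) ≈ 79.07°
|G| = 200 · 4.4331e+06 / 9.1148e+09 ≈ 0.097273
Gain = 20 log₁₀(0.097273) ≈ -20.24 dB

-20.2 dB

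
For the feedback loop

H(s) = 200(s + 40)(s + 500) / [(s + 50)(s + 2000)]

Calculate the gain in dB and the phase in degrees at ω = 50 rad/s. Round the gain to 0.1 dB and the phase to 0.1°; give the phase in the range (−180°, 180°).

33.2 dB, 10.6°

At s = jω = j50:
zero (s+40): 40 + j50 → |·| = √(40²+50²) = √4100 ≈ 64.031, ∠ = arctan(50/40) ≈ 51.34°
zero (s+500): 500 + j50 → |·| = √(500²+50²) = √252500 ≈ 502.49, ∠ = arctan(50/500) ≈ 5.71°
pole (s+50): 50 + j50 → |·| = √(50²+50²) = √5000 ≈ 70.711, ∠ = arctan(50/50) ≈ 45.00°
pole (s+2000): 2000 + j50 → |·| = √(2000²+50²) = √4002500 ≈ 2000.6, ∠ = arctan(50/2000) ≈ 1.43°
|H| = 200 · 32175 / 1.4146e+05 ≈ 45.49
Gain = 20 log₁₀(45.49) ≈ 33.16 dB
∠H = 57.05° − 46.43° = 10.62°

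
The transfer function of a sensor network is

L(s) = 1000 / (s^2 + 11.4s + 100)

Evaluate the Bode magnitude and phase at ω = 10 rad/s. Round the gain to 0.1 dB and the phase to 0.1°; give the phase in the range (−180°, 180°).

At s = jω = j10:
quadratic: (j10)² + 11.4·j10 + 100 = 0 + j114 → |·| ≈ 114, ∠ ≈ 90.00°
|L| = 1000 / 114 ≈ 8.7719
Gain = 20 log₁₀(8.7719) ≈ 18.86 dB
∠L = 0.00° − 90.00° = -90.00°

18.9 dB, -90.0°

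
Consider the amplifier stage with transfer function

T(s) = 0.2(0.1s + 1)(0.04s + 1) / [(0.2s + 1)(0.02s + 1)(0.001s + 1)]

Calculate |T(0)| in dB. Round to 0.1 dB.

-14.0 dB

T(0) = 0.2 · 1 / 1 = 0.2
20 log₁₀(0.2) ≈ -13.98 dB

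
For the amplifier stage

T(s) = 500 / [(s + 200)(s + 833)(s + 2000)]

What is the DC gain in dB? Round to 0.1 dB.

T(0) = 500 / (200·833·2000) ≈ 1.5006e-06
20 log₁₀(1.5006e-06) ≈ -116.47 dB

-116.5 dB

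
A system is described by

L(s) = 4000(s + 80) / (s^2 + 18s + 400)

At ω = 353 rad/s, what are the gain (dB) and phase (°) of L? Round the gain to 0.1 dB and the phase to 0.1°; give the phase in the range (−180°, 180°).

21.3 dB, -99.8°

At s = jω = j353:
zero (s+80): 80 + j353 → |·| = √(80²+353²) = √131009 ≈ 361.95, ∠ = arctan(353/80) ≈ 77.23°
quadratic: (j353)² + 18·j353 + 400 = -124209 + j6354 → |·| ≈ 1.2437e+05, ∠ ≈ 177.07°
|L| = 4000 · 361.95 / 1.2437e+05 ≈ 11.641
Gain = 20 log₁₀(11.641) ≈ 21.32 dB
∠L = 77.23° − 177.07° = -99.84°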